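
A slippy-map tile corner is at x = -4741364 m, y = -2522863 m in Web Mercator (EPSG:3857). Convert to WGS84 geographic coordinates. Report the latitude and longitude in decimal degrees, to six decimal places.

lat -22.094401°, lon -42.592397°

R = 6378137 m. λ = x/R = -42.59239749°.
φ = 2·arctan(exp(y/R)) − 90° = 2·arctan(0.67331) − 90° = -22.09440116°.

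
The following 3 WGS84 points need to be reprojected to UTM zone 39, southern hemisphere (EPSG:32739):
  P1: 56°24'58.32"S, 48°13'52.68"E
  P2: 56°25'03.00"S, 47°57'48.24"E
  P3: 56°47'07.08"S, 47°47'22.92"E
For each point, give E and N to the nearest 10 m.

UTM zone 39S: λ₀ = 51°, k₀ = 0.9996.
P1 (-56.4162°, 48.2313°) → (329208.330, 3744158.069) m.
P2 (-56.4175°, 47.9634°) → (312694.624, 3743315.632) m.
P3 (-56.7853°, 47.7897°) → (303900.447, 3701914.929) m.

P1: E 329210 m, N 3744160 m; P2: E 312690 m, N 3743320 m; P3: E 303900 m, N 3701910 m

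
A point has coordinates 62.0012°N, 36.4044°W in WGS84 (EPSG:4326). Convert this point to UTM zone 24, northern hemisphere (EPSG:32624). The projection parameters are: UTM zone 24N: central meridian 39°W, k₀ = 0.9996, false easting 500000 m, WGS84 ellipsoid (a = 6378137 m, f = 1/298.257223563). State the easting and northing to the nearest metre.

E 635919 m, N 6877033 m

Zone 24 central meridian λ₀ = 6×24 − 183 = -39°; Δλ = +2.5956°.
Transverse Mercator on WGS84 with k₀ = 0.9996 gives E = 635919.137 m, N = 6877032.851 m.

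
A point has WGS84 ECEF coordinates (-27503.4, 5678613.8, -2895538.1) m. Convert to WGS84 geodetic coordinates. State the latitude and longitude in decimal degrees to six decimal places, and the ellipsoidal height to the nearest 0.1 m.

λ = atan2(Y, X) = 90.27750019°; p = √(X²+Y²) = 5678680.4 m.
Bowring's method on WGS84 (a = 6378137 m, b = 6356752.314 m) gives φ = -27.17289993°, h = 581.658 m.

lat -27.172900°, lon 90.277500°, h 581.7 m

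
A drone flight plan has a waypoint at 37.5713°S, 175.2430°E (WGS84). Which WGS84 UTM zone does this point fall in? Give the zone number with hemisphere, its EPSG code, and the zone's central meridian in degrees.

Zone 60S (EPSG:32760), central meridian 177°

UTM zone = ⌊(λ + 180)/6⌋ + 1; 175.2430° ∈ [174°, 180°) → zone 60.
Hemisphere: S (φ < 0).
Central meridian λ₀ = 6×60 − 183 = 177°.
EPSG code: 32760.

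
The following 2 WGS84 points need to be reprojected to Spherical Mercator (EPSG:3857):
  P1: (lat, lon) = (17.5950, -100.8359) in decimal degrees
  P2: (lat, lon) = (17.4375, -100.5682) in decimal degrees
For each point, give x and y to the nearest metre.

P1: x -11225001 m, y 1990198 m; P2: x -11195201 m, y 1971813 m

Web Mercator: x = R·λ, y = R·ln tan(π/4+φ/2), R = 6378137 m.
P1 (17.5950°, -100.8359°) → (-11225001.042, 1990197.968) m.
P2 (17.4375°, -100.5682°) → (-11195200.814, 1971812.645) m.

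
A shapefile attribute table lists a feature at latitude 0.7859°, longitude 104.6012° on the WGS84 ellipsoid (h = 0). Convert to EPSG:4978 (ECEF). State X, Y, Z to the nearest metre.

X -1607712 m, Y 6171571 m, Z 86898 m

WGS84: a = 6378137 m, e² = 0.006694380; N(φ) = a/√(1−e²sin²φ) = 6378141.016 m.
X = (N+h)·cosφ·cosλ = -1607711.930 m; Y = (N+h)·cosφ·sinλ = 6171571.262 m; Z = (N(1−e²)+h)·sinφ = 86897.653 m.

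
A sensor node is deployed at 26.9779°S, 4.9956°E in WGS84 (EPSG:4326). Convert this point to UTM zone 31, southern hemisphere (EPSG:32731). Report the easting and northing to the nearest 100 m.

E 698100 m, N 7014400 m

Zone 31 central meridian λ₀ = 6×31 − 183 = 3°; Δλ = +1.9956°.
Transverse Mercator on WGS84 with k₀ = 0.9996 gives E = 698056.251 m, N = 7014447.431 m.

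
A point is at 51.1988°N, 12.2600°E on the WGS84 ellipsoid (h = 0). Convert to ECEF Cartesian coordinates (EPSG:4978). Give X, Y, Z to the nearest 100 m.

X 3913500 m, Y 850400 m, Z 4947400 m

WGS84: a = 6378137 m, e² = 0.006694380; N(φ) = a/√(1−e²sin²φ) = 6391142.829 m.
X = (N+h)·cosφ·cosλ = 3913485.115 m; Y = (N+h)·cosφ·sinλ = 850416.170 m; Z = (N(1−e²)+h)·sinφ = 4947433.161 m.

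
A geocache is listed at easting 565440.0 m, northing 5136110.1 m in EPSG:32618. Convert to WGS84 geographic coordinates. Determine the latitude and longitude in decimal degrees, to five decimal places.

lat 46.37540°, lon -74.14910°

Zone 18N: λ₀ = -75°, k₀ = 0.9996, false easting 500000 m.
Meridian distance M = (N − FN)/k₀ = 5138165.4 m.
Inverse transverse Mercator on WGS84 gives φ = 46.37539960°, λ = -74.14910057°.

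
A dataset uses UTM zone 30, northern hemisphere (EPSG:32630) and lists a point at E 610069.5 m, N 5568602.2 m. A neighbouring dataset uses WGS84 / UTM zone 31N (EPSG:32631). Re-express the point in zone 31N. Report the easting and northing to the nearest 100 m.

E 182400 m, N 5577000 m

UTM 30N → geographic: φ = 50.25930015°, λ = -1.45580015°.
UTM 31N (λ₀ = 3°) forward: E = 182445.053 m, N = 5576965.107 m.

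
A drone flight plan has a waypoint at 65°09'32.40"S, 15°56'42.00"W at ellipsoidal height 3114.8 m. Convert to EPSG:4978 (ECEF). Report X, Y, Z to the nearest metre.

WGS84: a = 6378137 m, e² = 0.006694380; N(φ) = a/√(1−e²sin²φ) = 6395791.108 m.
X = (N+h)·cosφ·cosλ = 2584764.547 m; Y = (N+h)·cosφ·sinλ = -738484.838 m; Z = (N(1−e²)+h)·sinφ = -5768006.120 m.

X 2584765 m, Y -738485 m, Z -5768006 m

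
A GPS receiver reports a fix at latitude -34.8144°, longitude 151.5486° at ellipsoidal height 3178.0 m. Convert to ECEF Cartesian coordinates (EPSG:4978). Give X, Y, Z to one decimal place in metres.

WGS84: a = 6378137 m, e² = 0.006694380; N(φ) = a/√(1−e²sin²φ) = 6385107.053 m.
X = (N+h)·cosφ·cosλ = -4611357.596 m; Y = (N+h)·cosφ·sinλ = 2498700.617 m; Z = (N(1−e²)+h)·sinφ = -3622795.644 m.

X -4611357.6 m, Y 2498700.6 m, Z -3622795.6 m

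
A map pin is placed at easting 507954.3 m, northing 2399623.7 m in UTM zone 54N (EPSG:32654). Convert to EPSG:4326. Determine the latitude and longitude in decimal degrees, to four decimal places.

lat 21.7000°, lon 141.0769°

Zone 54N: λ₀ = 141°, k₀ = 0.9996, false easting 500000 m.
Meridian distance M = (N − FN)/k₀ = 2400583.9 m.
Inverse transverse Mercator on WGS84 gives φ = 21.69999962°, λ = 141.07690028°.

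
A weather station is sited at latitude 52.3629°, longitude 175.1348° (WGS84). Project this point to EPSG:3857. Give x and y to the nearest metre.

x 19495917 m, y 6866010 m

Web Mercator is spherical with R = a = 6378137 m.
x = R·λ = 6378137 × 3.056678895 = 19495916.756 m.
y = R·ln tan(π/4 + φ/2) = 6378137 × 1.076491504 = 6866010.293 m.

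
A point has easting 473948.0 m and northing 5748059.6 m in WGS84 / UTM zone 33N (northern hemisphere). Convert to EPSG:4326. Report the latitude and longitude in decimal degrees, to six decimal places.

lat 51.882700°, lon 14.621501°

Zone 33N: λ₀ = 15°, k₀ = 0.9996, false easting 500000 m.
Meridian distance M = (N − FN)/k₀ = 5750359.7 m.
Inverse transverse Mercator on WGS84 gives φ = 51.88269996°, λ = 14.62150068°.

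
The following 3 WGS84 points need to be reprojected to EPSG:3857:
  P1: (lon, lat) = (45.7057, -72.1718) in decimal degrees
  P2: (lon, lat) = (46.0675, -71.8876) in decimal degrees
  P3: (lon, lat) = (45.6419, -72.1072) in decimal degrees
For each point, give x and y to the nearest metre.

Web Mercator: x = R·λ, y = R·ln tan(π/4+φ/2), R = 6378137 m.
P1 (-72.1718°, 45.7057°) → (5087935.250, -11815360.836) m.
P2 (-71.8876°, 46.0675°) → (5128210.642, -11712815.646) m.
P3 (-72.1072°, 45.6419°) → (5080833.067, -11791913.706) m.

P1: x 5087935 m, y -11815361 m; P2: x 5128211 m, y -11712816 m; P3: x 5080833 m, y -11791914 m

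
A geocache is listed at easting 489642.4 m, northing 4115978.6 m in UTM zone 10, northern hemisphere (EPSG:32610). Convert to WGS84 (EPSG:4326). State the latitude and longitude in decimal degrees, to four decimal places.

lat 37.1902°, lon -123.1167°

Zone 10N: λ₀ = -123°, k₀ = 0.9996, false easting 500000 m.
Meridian distance M = (N − FN)/k₀ = 4117625.7 m.
Inverse transverse Mercator on WGS84 gives φ = 37.19020009°, λ = -123.11670013°.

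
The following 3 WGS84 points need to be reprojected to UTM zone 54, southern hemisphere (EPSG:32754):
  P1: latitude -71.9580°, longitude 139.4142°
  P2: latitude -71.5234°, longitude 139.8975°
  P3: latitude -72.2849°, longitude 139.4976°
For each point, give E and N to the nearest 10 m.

P1: E 445190 m, N 2015030 m; P2: E 461000 m, N 2063870 m; P3: E 448980 m, N 1978650 m

UTM zone 54S: λ₀ = 141°, k₀ = 0.9996.
P1 (-71.9580°, 139.4142°) → (445187.423, 2015030.941) m.
P2 (-71.5234°, 139.8975°) → (461004.702, 2063871.052) m.
P3 (-72.2849°, 139.4976°) → (448979.482, 1978651.576) m.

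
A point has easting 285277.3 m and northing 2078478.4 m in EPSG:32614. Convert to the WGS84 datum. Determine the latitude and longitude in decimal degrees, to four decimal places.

Zone 14N: λ₀ = -99°, k₀ = 0.9996, false easting 500000 m.
Meridian distance M = (N − FN)/k₀ = 2079310.1 m.
Inverse transverse Mercator on WGS84 gives φ = 18.78689990°, λ = -101.03720044°.

lat 18.7869°, lon -101.0372°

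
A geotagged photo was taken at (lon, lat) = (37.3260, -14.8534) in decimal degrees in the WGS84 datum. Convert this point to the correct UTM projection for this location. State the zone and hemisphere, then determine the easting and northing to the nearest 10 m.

Zone 37S: E 319890 m, N 8357210 m

Longitude 37.3260° lies in the 6° band [36°, 42°), giving zone 37; latitude is south of the equator, so 37S.
Zone 37 central meridian λ₀ = 6×37 − 183 = 39°; Δλ = -1.6740°.
Transverse Mercator on WGS84 with k₀ = 0.9996 gives E = 319888.063 m, N = 8357213.887 m.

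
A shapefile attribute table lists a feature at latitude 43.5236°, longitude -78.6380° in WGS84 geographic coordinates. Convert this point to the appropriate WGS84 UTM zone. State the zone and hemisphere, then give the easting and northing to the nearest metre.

Longitude -78.6380° lies in the 6° band [-84°, -78°), giving zone 17; latitude is north of the equator, so 17N.
Zone 17 central meridian λ₀ = 6×17 − 183 = -81°; Δλ = +2.3620°.
Transverse Mercator on WGS84 with k₀ = 0.9996 gives E = 690882.782 m, N = 4821672.683 m.

Zone 17N: E 690883 m, N 4821673 m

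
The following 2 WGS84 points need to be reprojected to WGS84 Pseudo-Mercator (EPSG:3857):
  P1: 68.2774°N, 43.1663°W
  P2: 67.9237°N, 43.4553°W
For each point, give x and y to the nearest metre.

P1: x -4805251 m, y 10529929 m; P2: x -4837422 m, y 10424361 m

Web Mercator: x = R·λ, y = R·ln tan(π/4+φ/2), R = 6378137 m.
P1 (68.2774°, -43.1663°) → (-4805250.535, 10529928.749) m.
P2 (67.9237°, -43.4553°) → (-4837421.868, 10424361.000) m.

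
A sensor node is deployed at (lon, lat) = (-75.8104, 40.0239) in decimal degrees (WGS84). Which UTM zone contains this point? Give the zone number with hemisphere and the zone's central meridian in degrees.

UTM zone = ⌊(λ + 180)/6⌋ + 1; -75.8104° ∈ [-78°, -72°) → zone 18.
Hemisphere: N (φ ≥ 0).
Central meridian λ₀ = 6×18 − 183 = -75°.

Zone 18N, central meridian -75°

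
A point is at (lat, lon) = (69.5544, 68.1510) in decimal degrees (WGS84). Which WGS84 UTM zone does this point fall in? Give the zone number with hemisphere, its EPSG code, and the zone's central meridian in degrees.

Zone 42N (EPSG:32642), central meridian 69°

UTM zone = ⌊(λ + 180)/6⌋ + 1; 68.1510° ∈ [66°, 72°) → zone 42.
Hemisphere: N (φ ≥ 0).
Central meridian λ₀ = 6×42 − 183 = 69°.
EPSG code: 32642.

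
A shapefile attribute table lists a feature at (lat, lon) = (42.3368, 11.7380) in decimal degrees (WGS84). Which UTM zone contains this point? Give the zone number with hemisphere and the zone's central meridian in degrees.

Zone 32N, central meridian 9°

UTM zone = ⌊(λ + 180)/6⌋ + 1; 11.7380° ∈ [6°, 12°) → zone 32.
Hemisphere: N (φ ≥ 0).
Central meridian λ₀ = 6×32 − 183 = 9°.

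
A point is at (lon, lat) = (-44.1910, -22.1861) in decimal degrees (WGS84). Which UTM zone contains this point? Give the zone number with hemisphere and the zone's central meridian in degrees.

UTM zone = ⌊(λ + 180)/6⌋ + 1; -44.1910° ∈ [-48°, -42°) → zone 23.
Hemisphere: S (φ < 0).
Central meridian λ₀ = 6×23 − 183 = -45°.

Zone 23S, central meridian -45°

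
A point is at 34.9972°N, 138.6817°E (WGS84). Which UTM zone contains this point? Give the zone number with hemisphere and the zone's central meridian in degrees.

UTM zone = ⌊(λ + 180)/6⌋ + 1; 138.6817° ∈ [138°, 144°) → zone 54.
Hemisphere: N (φ ≥ 0).
Central meridian λ₀ = 6×54 − 183 = 141°.

Zone 54N, central meridian 141°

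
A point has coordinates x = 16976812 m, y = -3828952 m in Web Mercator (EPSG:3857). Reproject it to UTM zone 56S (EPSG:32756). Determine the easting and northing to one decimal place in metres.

E 453527.1 m, N 6404177.4 m

Web Mercator inverse (R = 6378137 m) → φ = -32.49869810°, λ = 152.50529695°.
UTM 56S forward: E = 453527.091 m, N = 6404177.409 m.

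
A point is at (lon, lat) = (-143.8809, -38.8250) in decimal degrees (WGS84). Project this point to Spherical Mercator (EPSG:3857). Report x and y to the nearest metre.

Web Mercator is spherical with R = a = 6378137 m.
x = R·λ = 6378137 × -2.511195436 = -16016748.523 m.
y = R·ln tan(π/4 + φ/2) = 6378137 × -0.736364746 = -4696635.234 m.

x -16016749 m, y -4696635 m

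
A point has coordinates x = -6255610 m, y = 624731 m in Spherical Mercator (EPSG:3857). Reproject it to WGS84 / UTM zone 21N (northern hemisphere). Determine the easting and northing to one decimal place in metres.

E 589142.9 m, N 619392.0 m

Web Mercator inverse (R = 6378137 m) → φ = 5.60310187°, λ = -56.19510074°.
UTM 21N forward: E = 589142.943 m, N = 619392.034 m.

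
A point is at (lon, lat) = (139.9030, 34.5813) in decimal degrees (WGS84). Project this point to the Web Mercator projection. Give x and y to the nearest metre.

Web Mercator is spherical with R = a = 6378137 m.
x = R·λ = 6378137 × 2.441767983 = 15573930.720 m.
y = R·ln tan(π/4 + φ/2) = 6378137 × 0.643938201 = 4107126.064 m.

x 15573931 m, y 4107126 m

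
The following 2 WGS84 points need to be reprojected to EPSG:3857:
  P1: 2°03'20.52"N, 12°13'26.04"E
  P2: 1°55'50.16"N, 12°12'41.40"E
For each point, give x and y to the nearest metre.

P1: x 1360758 m, y 228889 m; P2: x 1359378 m, y 214954 m

Web Mercator: x = R·λ, y = R·ln tan(π/4+φ/2), R = 6378137 m.
P1 (2.0557°, 12.2239°) → (1360758.324, 228888.590) m.
P2 (1.9306°, 12.2115°) → (1359377.962, 214954.088) m.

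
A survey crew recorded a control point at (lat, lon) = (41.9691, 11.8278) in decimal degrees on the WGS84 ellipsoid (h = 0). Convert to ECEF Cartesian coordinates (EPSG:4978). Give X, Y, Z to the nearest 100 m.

X 4648500 m, Y 973500 m, Z 4243100 m

WGS84: a = 6378137 m, e² = 0.006694380; N(φ) = a/√(1−e²sin²φ) = 6387705.678 m.
X = (N+h)·cosφ·cosλ = 4648458.058 m; Y = (N+h)·cosφ·sinλ = 973467.597 m; Z = (N(1−e²)+h)·sinφ = 4243052.629 m.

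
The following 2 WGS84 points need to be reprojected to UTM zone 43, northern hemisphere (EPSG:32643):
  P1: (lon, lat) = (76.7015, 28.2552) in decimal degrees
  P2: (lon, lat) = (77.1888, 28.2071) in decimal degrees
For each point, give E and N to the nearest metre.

UTM zone 43N: λ₀ = 75°, k₀ = 0.9996.
P1 (28.2552°, 76.7015°) → (666913.620, 3126646.203) m.
P2 (28.2071°, 77.1888°) → (714824.600, 3122084.338) m.

P1: E 666914 m, N 3126646 m; P2: E 714825 m, N 3122084 m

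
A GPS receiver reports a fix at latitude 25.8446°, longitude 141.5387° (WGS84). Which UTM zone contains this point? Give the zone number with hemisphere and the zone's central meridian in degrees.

UTM zone = ⌊(λ + 180)/6⌋ + 1; 141.5387° ∈ [138°, 144°) → zone 54.
Hemisphere: N (φ ≥ 0).
Central meridian λ₀ = 6×54 − 183 = 141°.

Zone 54N, central meridian 141°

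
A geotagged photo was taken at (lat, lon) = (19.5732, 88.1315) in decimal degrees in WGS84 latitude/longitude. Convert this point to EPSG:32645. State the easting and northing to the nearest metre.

Zone 45 central meridian λ₀ = 6×45 − 183 = 87°; Δλ = +1.1315°.
Transverse Mercator on WGS84 with k₀ = 0.9996 gives E = 618682.570 m, N = 2164645.380 m.

E 618683 m, N 2164645 m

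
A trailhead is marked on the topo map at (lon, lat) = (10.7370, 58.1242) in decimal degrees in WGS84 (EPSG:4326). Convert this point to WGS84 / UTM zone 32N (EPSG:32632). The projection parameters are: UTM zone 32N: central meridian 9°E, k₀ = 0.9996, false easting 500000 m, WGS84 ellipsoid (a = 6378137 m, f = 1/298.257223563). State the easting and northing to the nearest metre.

E 602310 m, N 6443855 m

Zone 32 central meridian λ₀ = 6×32 − 183 = 9°; Δλ = +1.7370°.
Transverse Mercator on WGS84 with k₀ = 0.9996 gives E = 602310.023 m, N = 6443854.983 m.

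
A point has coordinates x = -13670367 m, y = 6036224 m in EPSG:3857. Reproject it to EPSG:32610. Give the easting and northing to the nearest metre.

E 514816 m, N 5268939 m

Web Mercator inverse (R = 6378137 m) → φ = 47.57369712°, λ = -122.80299616°.
UTM 10N forward: E = 514816.257 m, N = 5268939.000 m.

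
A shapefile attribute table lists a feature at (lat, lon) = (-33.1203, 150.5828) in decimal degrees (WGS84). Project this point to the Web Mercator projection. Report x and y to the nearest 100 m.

x 16762800 m, y -3911300 m

Web Mercator is spherical with R = a = 6378137 m.
x = R·λ = 6378137 × 2.628165657 = 16762800.618 m.
y = R·ln tan(π/4 + φ/2) = 6378137 × -0.613232780 = -3911282.684 m.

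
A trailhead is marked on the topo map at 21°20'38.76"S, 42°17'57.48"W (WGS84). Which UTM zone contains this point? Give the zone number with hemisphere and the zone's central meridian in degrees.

UTM zone = ⌊(λ + 180)/6⌋ + 1; -42.2993° ∈ [-48°, -42°) → zone 23.
Hemisphere: S (φ < 0).
Central meridian λ₀ = 6×23 − 183 = -45°.

Zone 23S, central meridian -45°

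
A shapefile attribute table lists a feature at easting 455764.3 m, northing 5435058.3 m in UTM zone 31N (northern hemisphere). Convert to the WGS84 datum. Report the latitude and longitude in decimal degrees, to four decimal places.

lat 49.0668°, lon 2.3944°

Zone 31N: λ₀ = 3°, k₀ = 0.9996, false easting 500000 m.
Meridian distance M = (N − FN)/k₀ = 5437233.2 m.
Inverse transverse Mercator on WGS84 gives φ = 49.06680018°, λ = 2.39440042°.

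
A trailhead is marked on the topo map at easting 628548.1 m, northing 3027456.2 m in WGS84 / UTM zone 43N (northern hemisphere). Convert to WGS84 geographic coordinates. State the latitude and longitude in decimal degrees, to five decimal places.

lat 27.36430°, lon 76.29980°

Zone 43N: λ₀ = 75°, k₀ = 0.9996, false easting 500000 m.
Meridian distance M = (N − FN)/k₀ = 3028667.7 m.
Inverse transverse Mercator on WGS84 gives φ = 27.36430041°, λ = 76.29979952°.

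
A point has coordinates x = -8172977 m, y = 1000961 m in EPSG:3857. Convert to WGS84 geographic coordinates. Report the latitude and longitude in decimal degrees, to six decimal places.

R = 6378137 m. λ = x/R = -73.41910156°.
φ = 2·arctan(exp(y/R)) − 90° = 2·arctan(1.16992) − 90° = 8.95510153°.

lat 8.955102°, lon -73.419102°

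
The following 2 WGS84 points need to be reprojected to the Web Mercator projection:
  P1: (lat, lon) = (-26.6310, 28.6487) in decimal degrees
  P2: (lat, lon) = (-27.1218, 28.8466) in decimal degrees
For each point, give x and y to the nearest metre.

P1: x 3189159 m, y -3077445 m; P2: x 3211189 m, y -3138697 m

Web Mercator: x = R·λ, y = R·ln tan(π/4+φ/2), R = 6378137 m.
P1 (-26.6310°, 28.6487°) → (3189158.696, -3077445.234) m.
P2 (-27.1218°, 28.8466°) → (3211188.823, -3138697.308) m.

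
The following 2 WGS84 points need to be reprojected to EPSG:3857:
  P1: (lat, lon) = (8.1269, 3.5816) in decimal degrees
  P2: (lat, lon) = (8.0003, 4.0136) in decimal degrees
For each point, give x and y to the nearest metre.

Web Mercator: x = R·λ, y = R·ln tan(π/4+φ/2), R = 6378137 m.
P1 (8.1269°, 3.5816°) → (398701.888, 907731.255) m.
P2 (8.0003°, 4.0136°) → (446791.908, 893497.475) m.

P1: x 398702 m, y 907731 m; P2: x 446792 m, y 893497 m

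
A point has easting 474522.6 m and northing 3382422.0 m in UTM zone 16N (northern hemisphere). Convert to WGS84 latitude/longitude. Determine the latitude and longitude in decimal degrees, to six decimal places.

Zone 16N: λ₀ = -87°, k₀ = 0.9996, false easting 500000 m.
Meridian distance M = (N − FN)/k₀ = 3383775.5 m.
Inverse transverse Mercator on WGS84 gives φ = 30.57399967°, λ = -87.26569964°.

lat 30.574000°, lon -87.265700°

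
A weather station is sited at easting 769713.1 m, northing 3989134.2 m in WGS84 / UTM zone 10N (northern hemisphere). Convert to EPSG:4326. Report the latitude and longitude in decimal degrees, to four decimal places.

lat 36.0094°, lon -120.0075°

Zone 10N: λ₀ = -123°, k₀ = 0.9996, false easting 500000 m.
Meridian distance M = (N − FN)/k₀ = 3990730.5 m.
Inverse transverse Mercator on WGS84 gives φ = 36.00940001°, λ = -120.00749968°.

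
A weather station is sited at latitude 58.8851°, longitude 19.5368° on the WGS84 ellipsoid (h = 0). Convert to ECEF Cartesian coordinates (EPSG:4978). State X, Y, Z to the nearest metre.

X 3113832 m, Y 1104917 m, Z 5437333 m

WGS84: a = 6378137 m, e² = 0.006694380; N(φ) = a/√(1−e²sin²φ) = 6393842.734 m.
X = (N+h)·cosφ·cosλ = 3113831.734 m; Y = (N+h)·cosφ·sinλ = 1104916.911 m; Z = (N(1−e²)+h)·sinφ = 5437333.140 m.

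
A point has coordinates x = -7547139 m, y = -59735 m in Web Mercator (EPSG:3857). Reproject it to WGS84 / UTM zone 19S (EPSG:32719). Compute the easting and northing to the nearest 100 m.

E 633900 m, N 9940700 m

Web Mercator inverse (R = 6378137 m) → φ = -0.53660079°, λ = -67.79710315°.
UTM 19S forward: E = 633856.370 m, N = 9940676.312 m.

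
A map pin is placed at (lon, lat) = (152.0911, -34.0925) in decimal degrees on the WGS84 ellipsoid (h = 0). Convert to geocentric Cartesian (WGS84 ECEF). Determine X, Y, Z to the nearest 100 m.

WGS84: a = 6378137 m, e² = 0.006694380; N(φ) = a/√(1−e²sin²φ) = 6384855.288 m.
X = (N+h)·cosφ·cosλ = -4672538.697 m; Y = (N+h)·cosφ·sinλ = 2474911.246 m; Z = (N(1−e²)+h)·sinφ = -3554948.184 m.

X -4672500 m, Y 2474900 m, Z -3554900 m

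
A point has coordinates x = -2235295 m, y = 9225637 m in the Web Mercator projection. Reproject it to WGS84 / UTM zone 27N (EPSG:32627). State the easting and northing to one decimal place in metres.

Web Mercator inverse (R = 6378137 m) → φ = 63.50689875°, λ = -20.07999663°.
UTM 27N forward: E = 545789.480 m, N = 7042397.4503 m.

E 545789.5 m, N 7042397.5 m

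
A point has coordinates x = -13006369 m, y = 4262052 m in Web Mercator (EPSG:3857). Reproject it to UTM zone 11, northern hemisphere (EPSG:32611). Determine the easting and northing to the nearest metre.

Web Mercator inverse (R = 6378137 m) → φ = 35.71919856°, λ = -116.83820064°.
UTM 11N forward: E = 514634.119 m, N = 3952816.263 m.

E 514634 m, N 3952816 m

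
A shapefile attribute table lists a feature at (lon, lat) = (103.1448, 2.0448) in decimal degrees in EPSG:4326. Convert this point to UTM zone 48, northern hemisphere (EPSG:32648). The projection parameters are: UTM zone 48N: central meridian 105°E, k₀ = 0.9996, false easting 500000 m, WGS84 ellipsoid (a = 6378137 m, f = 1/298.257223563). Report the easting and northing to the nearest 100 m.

E 293700 m, N 226100 m

Zone 48 central meridian λ₀ = 6×48 − 183 = 105°; Δλ = -1.8552°.
Transverse Mercator on WGS84 with k₀ = 0.9996 gives E = 293657.052 m, N = 226132.030 m.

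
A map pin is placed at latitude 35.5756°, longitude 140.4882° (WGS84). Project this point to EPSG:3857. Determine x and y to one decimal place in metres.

x 15639074.9 m, y 4242380.6 m

Web Mercator is spherical with R = a = 6378137 m.
x = R·λ = 6378137 × 2.451981650 = 15639074.886 m.
y = R·ln tan(π/4 + φ/2) = 6378137 × 0.665144168 = 4242380.630 m.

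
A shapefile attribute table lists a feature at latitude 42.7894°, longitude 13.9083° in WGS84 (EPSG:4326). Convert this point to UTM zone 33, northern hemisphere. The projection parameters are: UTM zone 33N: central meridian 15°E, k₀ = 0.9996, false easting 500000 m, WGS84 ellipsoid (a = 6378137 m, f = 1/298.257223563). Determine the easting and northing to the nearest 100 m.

Zone 33 central meridian λ₀ = 6×33 − 183 = 15°; Δλ = -1.0917°.
Transverse Mercator on WGS84 with k₀ = 0.9996 gives E = 410713.609 m, N = 4738006.324 m.

E 410700 m, N 4738000 m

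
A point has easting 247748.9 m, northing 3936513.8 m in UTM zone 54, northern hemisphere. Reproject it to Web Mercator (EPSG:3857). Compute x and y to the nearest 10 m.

x 15386310 m, y 4237540 m

Unproject from UTM 54N (λ₀ = 141°) → φ = 35.54020034°, λ = 138.21760006°.
Web Mercator (R = 6378137 m): x = 15386312.857 m, y = 4237536.701 m.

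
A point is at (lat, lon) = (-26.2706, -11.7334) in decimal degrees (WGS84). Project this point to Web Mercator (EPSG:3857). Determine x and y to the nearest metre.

x -1306156 m, y -3032635 m

Web Mercator is spherical with R = a = 6378137 m.
x = R·λ = 6378137 × -0.204786462 = -1306156.113 m.
y = R·ln tan(π/4 + φ/2) = 6378137 × -0.475473433 = -3032634.697 m.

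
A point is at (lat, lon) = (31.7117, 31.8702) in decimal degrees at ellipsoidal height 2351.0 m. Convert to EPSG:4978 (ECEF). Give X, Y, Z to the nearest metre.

WGS84: a = 6378137 m, e² = 0.006694380; N(φ) = a/√(1−e²sin²φ) = 6384043.945 m.
X = (N+h)·cosφ·cosλ = 4613896.659 m; Y = (N+h)·cosφ·sinλ = 2868569.343 m; Z = (N(1−e²)+h)·sinφ = 3334514.369 m.

X 4613897 m, Y 2868569 m, Z 3334514 m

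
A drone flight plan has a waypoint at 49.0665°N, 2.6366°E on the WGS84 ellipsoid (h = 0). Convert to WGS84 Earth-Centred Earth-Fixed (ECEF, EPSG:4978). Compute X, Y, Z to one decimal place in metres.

WGS84: a = 6378137 m, e² = 0.006694380; N(φ) = a/√(1−e²sin²φ) = 6390356.570 m.
X = (N+h)·cosφ·cosλ = 4182418.428 m; Y = (N+h)·cosφ·sinλ = 192599.786 m; Z = (N(1−e²)+h)·sinφ = 4795407.386 m.

X 4182418.4 m, Y 192599.8 m, Z 4795407.4 m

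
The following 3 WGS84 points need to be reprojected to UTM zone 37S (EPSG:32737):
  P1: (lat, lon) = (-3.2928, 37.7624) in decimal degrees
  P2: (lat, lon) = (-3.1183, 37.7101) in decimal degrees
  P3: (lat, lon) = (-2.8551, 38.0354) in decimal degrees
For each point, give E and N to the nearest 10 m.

UTM zone 37S: λ₀ = 39°, k₀ = 0.9996.
P1 (-3.2928°, 37.7624°) → (362501.254, 9635957.337) m.
P2 (-3.1183°, 37.7101°) → (356665.411, 9655242.963) m.
P3 (-2.8551°, 38.0354°) → (392791.443, 9684378.089) m.

P1: E 362500 m, N 9635960 m; P2: E 356670 m, N 9655240 m; P3: E 392790 m, N 9684380 m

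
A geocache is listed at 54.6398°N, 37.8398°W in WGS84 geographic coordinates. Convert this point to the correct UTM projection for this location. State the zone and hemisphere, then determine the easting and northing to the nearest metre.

Longitude -37.8398° lies in the 6° band [-42°, -36°), giving zone 24; latitude is north of the equator, so 24N.
Zone 24 central meridian λ₀ = 6×24 − 183 = -39°; Δλ = +1.1602°.
Transverse Mercator on WGS84 with k₀ = 0.9996 gives E = 574877.979 m, N = 6055328.221 m.

Zone 24N: E 574878 m, N 6055328 m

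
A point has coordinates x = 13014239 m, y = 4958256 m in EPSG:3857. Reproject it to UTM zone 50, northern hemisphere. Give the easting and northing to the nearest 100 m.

Web Mercator inverse (R = 6378137 m) → φ = 40.63229761°, λ = 116.90889805°.
UTM 50N forward: E = 492295.765 m, N = 4497943.903 m.

E 492300 m, N 4497900 m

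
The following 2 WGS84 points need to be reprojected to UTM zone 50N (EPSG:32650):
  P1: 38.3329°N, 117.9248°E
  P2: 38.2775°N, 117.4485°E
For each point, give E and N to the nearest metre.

UTM zone 50N: λ₀ = 117°, k₀ = 0.9996.
P1 (38.3329°, 117.9248°) → (580827.371, 4243156.617) m.
P2 (38.2775°, 117.4485°) → (539228.351, 4236700.063) m.

P1: E 580827 m, N 4243157 m; P2: E 539228 m, N 4236700 m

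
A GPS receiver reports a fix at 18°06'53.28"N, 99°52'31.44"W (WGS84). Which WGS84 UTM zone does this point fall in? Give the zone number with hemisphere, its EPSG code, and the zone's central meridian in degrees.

UTM zone = ⌊(λ + 180)/6⌋ + 1; -99.8754° ∈ [-102°, -96°) → zone 14.
Hemisphere: N (φ ≥ 0).
Central meridian λ₀ = 6×14 − 183 = -99°.
EPSG code: 32614.

Zone 14N (EPSG:32614), central meridian -99°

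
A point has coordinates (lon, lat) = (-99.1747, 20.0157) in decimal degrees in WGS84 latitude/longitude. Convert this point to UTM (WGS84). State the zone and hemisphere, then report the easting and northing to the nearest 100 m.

Longitude -99.1747° lies in the 6° band [-102°, -96°), giving zone 14; latitude is north of the equator, so 14N.
Zone 14 central meridian λ₀ = 6×14 − 183 = -99°; Δλ = -0.1747°.
Transverse Mercator on WGS84 with k₀ = 0.9996 gives E = 481727.257 m, N = 2213228.206 m.

Zone 14N: E 481700 m, N 2213200 m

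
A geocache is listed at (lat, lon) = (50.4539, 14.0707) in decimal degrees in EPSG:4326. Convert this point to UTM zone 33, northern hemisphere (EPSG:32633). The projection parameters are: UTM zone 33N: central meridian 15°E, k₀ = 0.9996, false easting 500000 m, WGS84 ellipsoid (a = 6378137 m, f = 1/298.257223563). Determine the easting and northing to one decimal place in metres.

Zone 33 central meridian λ₀ = 6×33 − 183 = 15°; Δλ = -0.9293°.
Transverse Mercator on WGS84 with k₀ = 0.9996 gives E = 434029.469 m, N = 5589511.924 m.

E 434029.5 m, N 5589511.9 m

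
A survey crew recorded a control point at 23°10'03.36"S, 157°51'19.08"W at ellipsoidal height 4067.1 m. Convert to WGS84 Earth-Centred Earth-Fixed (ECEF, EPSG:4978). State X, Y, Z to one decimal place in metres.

X -5437526.8 m, Y -2212893.9 m, Z -2495394.2 m

WGS84: a = 6378137 m, e² = 0.006694380; N(φ) = a/√(1−e²sin²φ) = 6381443.963 m.
X = (N+h)·cosφ·cosλ = -5437526.824 m; Y = (N+h)·cosφ·sinλ = -2212893.861 m; Z = (N(1−e²)+h)·sinφ = -2495394.177 m.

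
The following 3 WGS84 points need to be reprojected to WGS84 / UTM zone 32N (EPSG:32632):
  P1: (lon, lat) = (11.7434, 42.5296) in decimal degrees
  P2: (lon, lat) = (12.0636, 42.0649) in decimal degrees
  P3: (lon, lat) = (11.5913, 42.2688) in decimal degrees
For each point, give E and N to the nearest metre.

P1: E 725316 m, N 4712228 m; P2: E 753475 m, N 4661524 m; P3: E 713707 m, N 4682873 m

UTM zone 32N: λ₀ = 9°, k₀ = 0.9996.
P1 (42.5296°, 11.7434°) → (725315.775, 4712227.625) m.
P2 (42.0649°, 12.0636°) → (753474.642, 4661524.483) m.
P3 (42.2688°, 11.5913°) → (713706.819, 4682873.124) m.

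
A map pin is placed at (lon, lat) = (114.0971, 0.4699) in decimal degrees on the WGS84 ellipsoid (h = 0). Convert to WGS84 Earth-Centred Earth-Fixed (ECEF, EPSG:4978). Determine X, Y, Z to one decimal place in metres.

X -2604005.9 m, Y 5822118.8 m, Z 51958.3 m

WGS84: a = 6378137 m, e² = 0.006694380; N(φ) = a/√(1−e²sin²φ) = 6378138.436 m.
X = (N+h)·cosφ·cosλ = -2604005.936 m; Y = (N+h)·cosφ·sinλ = 5822118.757 m; Z = (N(1−e²)+h)·sinφ = 51958.281 m.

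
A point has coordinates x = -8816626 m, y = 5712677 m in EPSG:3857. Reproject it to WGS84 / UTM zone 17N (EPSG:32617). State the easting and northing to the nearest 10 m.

E 640350 m, N 5048520 m

Web Mercator inverse (R = 6378137 m) → φ = 45.57609855°, λ = -79.20109890°.
UTM 17N forward: E = 640352.509 m, N = 5048524.705 m.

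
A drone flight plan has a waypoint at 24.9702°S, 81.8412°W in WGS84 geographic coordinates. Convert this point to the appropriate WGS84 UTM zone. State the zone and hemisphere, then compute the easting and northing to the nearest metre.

Zone 17S: E 415092 m, N 7238089 m

Longitude -81.8412° lies in the 6° band [-84°, -78°), giving zone 17; latitude is south of the equator, so 17S.
Zone 17 central meridian λ₀ = 6×17 − 183 = -81°; Δλ = -0.8412°.
Transverse Mercator on WGS84 with k₀ = 0.9996 gives E = 415092.312 m, N = 7238088.823 m.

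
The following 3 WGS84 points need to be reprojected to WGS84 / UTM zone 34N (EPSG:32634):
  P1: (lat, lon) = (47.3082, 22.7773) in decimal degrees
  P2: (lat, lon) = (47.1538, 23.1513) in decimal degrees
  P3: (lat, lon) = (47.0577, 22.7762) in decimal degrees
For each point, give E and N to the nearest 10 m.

P1: E 634340 m, N 5240950 m; P2: E 663080 m, N 5224500 m; P3: E 634890 m, N 5213110 m

UTM zone 34N: λ₀ = 21°, k₀ = 0.9996.
P1 (47.3082°, 22.7773°) → (634339.594, 5240945.884) m.
P2 (47.1538°, 23.1513°) → (663081.066, 5224500.814) m.
P3 (47.0577°, 22.7762°) → (634889.662, 5213106.941) m.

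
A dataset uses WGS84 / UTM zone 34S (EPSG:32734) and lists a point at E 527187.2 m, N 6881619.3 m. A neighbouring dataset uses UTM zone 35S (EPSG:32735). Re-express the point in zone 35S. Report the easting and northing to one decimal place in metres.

UTM 34S → geographic: φ = -28.19090016°, λ = 21.27699949°.
UTM 35S (λ₀ = 27°) forward: E = -62225.976 m, N = 6868356.958 m.

E -62226.0 m, N 6868357.0 m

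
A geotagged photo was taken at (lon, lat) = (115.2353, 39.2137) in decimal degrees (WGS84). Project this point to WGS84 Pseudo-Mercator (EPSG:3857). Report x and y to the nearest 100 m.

Web Mercator is spherical with R = a = 6378137 m.
x = R·λ = 6378137 × 2.011235400 = 12827934.917 m.
y = R·ln tan(π/4 + φ/2) = 6378137 × 0.745096672 = 4752328.655 m.

x 12827900 m, y 4752300 m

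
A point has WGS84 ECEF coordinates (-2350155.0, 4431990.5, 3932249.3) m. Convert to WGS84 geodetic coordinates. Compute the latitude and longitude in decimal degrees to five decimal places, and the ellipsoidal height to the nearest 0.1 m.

lat 38.27820°, lon 117.93570°, h 4064.5 m

λ = atan2(Y, X) = 117.93569999°; p = √(X²+Y²) = 5016549.4 m.
Bowring's method on WGS84 (a = 6378137 m, b = 6356752.314 m) gives φ = 38.27819957°, h = 4064.512 m.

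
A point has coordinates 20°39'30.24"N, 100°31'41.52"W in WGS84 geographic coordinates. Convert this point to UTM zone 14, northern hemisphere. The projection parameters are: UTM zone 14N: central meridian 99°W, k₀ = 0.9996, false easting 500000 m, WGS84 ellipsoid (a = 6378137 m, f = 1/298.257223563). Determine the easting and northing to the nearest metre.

E 340803 m, N 2285092 m

Zone 14 central meridian λ₀ = 6×14 − 183 = -99°; Δλ = -1.5282°.
Transverse Mercator on WGS84 with k₀ = 0.9996 gives E = 340803.165 m, N = 2285091.714 m.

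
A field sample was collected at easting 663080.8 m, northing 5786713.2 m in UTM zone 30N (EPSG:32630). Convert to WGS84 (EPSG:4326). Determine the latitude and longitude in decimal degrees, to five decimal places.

Zone 30N: λ₀ = -3°, k₀ = 0.9996, false easting 500000 m.
Meridian distance M = (N − FN)/k₀ = 5789028.8 m.
Inverse transverse Mercator on WGS84 gives φ = 52.20670028°, λ = -0.61330040°.

lat 52.20670°, lon -0.61330°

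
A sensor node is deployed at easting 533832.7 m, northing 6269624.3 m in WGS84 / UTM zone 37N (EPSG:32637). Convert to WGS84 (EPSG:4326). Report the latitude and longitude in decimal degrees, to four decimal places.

lat 56.5697°, lon 39.5506°

Zone 37N: λ₀ = 39°, k₀ = 0.9996, false easting 500000 m.
Meridian distance M = (N − FN)/k₀ = 6272133.2 m.
Inverse transverse Mercator on WGS84 gives φ = 56.56970032°, λ = 39.55060070°.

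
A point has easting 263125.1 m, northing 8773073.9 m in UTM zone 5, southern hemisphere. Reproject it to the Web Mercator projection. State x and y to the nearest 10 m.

Unproject from UTM 5S (λ₀ = -153°) → φ = -11.09119990°, λ = -155.16850023°.
Web Mercator (R = 6378137 m): x = -17273278.433 m, y = -1242450.751 m.

x -17273280 m, y -1242450 m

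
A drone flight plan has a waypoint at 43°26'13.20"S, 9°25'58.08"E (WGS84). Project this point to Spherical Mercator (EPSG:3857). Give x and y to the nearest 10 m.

Web Mercator is spherical with R = a = 6378137 m.
x = R·λ = 6378137 × 0.164633418 = 1050054.493 m.
y = R·ln tan(π/4 + φ/2) = 6378137 × -0.843306756 = -5378726.024 m.

x 1050050 m, y -5378730 m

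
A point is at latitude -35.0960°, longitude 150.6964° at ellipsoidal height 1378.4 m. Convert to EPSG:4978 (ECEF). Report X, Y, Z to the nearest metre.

WGS84: a = 6378137 m, e² = 0.006694380; N(φ) = a/√(1−e²sin²φ) = 6385205.920 m.
X = (N+h)·cosφ·cosλ = -4556783.684 m; Y = (N+h)·cosφ·sinλ = 2557524.231 m; Z = (N(1−e²)+h)·sinφ = -3647378.576 m.

X -4556784 m, Y 2557524 m, Z -3647379 m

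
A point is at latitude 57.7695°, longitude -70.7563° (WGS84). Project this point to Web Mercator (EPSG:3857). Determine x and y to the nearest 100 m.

x -7876600 m, y 7919100 m

Web Mercator is spherical with R = a = 6378137 m.
x = R·λ = 6378137 × -1.234930402 = -7876555.286 m.
y = R·ln tan(π/4 + φ/2) = 6378137 × 1.241593236 = 7919051.757 m.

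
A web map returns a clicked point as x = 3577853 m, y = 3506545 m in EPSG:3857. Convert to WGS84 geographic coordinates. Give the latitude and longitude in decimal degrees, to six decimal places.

R = 6378137 m. λ = x/R = 32.14040034°.
φ = 2·arctan(exp(y/R)) − 90° = 2·arctan(1.73286) − 90° = 30.023298499°.

lat 30.023298°, lon 32.140400°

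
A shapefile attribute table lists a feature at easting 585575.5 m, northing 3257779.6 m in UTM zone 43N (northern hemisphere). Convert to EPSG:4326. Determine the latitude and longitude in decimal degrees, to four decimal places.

Zone 43N: λ₀ = 75°, k₀ = 0.9996, false easting 500000 m.
Meridian distance M = (N − FN)/k₀ = 3259083.2 m.
Inverse transverse Mercator on WGS84 gives φ = 29.44649991°, λ = 75.88239997°.

lat 29.4465°, lon 75.8824°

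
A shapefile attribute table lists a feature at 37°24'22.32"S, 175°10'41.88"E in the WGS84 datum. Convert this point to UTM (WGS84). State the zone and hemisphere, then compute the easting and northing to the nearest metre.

Longitude 175.1783° lies in the 6° band [174°, 180°), giving zone 60; latitude is south of the equator, so 60S.
Zone 60 central meridian λ₀ = 6×60 − 183 = 177°; Δλ = -1.8217°.
Transverse Mercator on WGS84 with k₀ = 0.9996 gives E = 338771.413 m, N = 5858507.708 m.

Zone 60S: E 338771 m, N 5858508 m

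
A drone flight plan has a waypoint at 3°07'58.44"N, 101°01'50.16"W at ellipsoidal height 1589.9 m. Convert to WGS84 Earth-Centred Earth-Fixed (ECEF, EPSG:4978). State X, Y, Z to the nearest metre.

X -1218842 m, Y -6252566 m, Z 346336 m

WGS84: a = 6378137 m, e² = 0.006694380; N(φ) = a/√(1−e²sin²φ) = 6378200.767 m.
X = (N+h)·cosφ·cosλ = -1218841.590 m; Y = (N+h)·cosφ·sinλ = -6252566.173 m; Z = (N(1−e²)+h)·sinφ = 346335.905 m.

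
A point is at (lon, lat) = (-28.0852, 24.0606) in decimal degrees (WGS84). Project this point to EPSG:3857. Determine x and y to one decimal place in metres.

Web Mercator is spherical with R = a = 6378137 m.
x = R·λ = 6378137 × -0.490179211 = -3126430.163 m.
y = R·ln tan(π/4 + φ/2) = 6378137 × 0.432852763 = 2760794.224 m.

x -3126430.2 m, y 2760794.2 m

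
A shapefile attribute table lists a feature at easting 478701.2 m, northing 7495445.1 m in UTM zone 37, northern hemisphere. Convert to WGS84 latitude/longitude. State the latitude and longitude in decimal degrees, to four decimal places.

Zone 37N: λ₀ = 39°, k₀ = 0.9996, false easting 500000 m.
Meridian distance M = (N − FN)/k₀ = 7498444.5 m.
Inverse transverse Mercator on WGS84 gives φ = 67.57389962°, λ = 38.49969937°.

lat 67.5739°, lon 38.4997°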